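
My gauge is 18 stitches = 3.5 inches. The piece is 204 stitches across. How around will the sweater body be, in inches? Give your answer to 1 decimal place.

18 stitches / 3.5 inch = 5.143 stitches per inch.
204 / 5.143 = 39.67 inches.

39.7 inches.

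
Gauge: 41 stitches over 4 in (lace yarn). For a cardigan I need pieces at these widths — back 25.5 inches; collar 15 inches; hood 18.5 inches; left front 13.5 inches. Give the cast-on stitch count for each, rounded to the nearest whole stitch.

back 261; collar 154; hood 190; left front 138.

Rate = 41/4 = 10.25 sts per in.
back: 25.5 × 10.25 = 261.38 → 261.
collar: 15 × 10.25 = 153.75 → 154.
hood: 18.5 × 10.25 = 189.62 → 190.
left front: 13.5 × 10.25 = 138.38 → 138.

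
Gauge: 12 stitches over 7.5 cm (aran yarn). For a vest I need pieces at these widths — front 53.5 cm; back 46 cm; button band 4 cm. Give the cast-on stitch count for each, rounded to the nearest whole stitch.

front 86; back 74; button band 6.

Rate = 12/7.5 = 1.6 sts per cm.
front: 53.5 × 1.6 = 85.60 → 86.
back: 46 × 1.6 = 73.60 → 74.
button band: 4 × 1.6 = 6.40 → 6.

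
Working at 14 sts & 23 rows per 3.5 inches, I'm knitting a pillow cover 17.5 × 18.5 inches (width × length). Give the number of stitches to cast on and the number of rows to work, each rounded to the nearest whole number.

Cast on 70 stitches and work 122 rows.

Stitch gauge = 14/3.5 = 4 sts/in; 17.5 × 4 = 70.00 → 70 sts.
Row gauge = 23/3.5 = 6.571 rows/in; 18.5 × 6.571 = 121.57 → 122 rows.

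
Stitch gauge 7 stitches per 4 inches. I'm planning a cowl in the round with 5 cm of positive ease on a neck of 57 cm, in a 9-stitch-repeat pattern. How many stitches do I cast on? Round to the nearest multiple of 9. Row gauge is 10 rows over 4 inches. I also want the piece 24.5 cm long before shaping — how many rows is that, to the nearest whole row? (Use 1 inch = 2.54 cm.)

Cast on 45 stitches; work 24 rows.

Finished = 57 + 5 = 62 cm.
62 cm × 1/2.54 = 24.41 inches.
7/4 = 1.75 sts per in; 24.41 × 1.75 = 42.72 sts.
Nearest multiple of 9 → 45.
24.5 cm = 9.65 inches; × 2.5 = 24.11 → 24 rows.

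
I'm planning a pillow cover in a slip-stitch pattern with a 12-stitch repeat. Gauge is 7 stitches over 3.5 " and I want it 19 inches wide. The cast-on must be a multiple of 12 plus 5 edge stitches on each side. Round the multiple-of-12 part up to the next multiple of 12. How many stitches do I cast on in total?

46 stitches.

7 / 3.5 = 2 sts per inch.
19 × 2 = 38.00 sts.
Less 10 edge sts → 28.00 for the repeat.
Next multiple of 12: 36.
Add back 10 edge sts → 46.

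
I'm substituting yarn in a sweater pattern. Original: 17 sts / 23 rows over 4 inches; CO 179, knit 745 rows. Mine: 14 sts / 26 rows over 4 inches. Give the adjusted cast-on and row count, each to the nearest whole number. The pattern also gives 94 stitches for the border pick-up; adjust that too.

Stitches: 179 × 14/17 = 147.41 → 147.
Rows: 745 × 26/23 = 842.17 → 842.
border pick-up: 94 × 14/17 = 77.41 → 77.

Cast on 147 stitches; work 842 rows; border pick-up 77 stitches.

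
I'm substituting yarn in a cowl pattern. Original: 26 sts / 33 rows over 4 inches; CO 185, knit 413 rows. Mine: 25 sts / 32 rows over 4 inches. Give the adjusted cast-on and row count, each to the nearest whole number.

Stitches: 185 × 25/26 = 177.88 → 178.
Rows: 413 × 32/33 = 400.48 → 400.

Cast on 178 stitches; work 400 rows.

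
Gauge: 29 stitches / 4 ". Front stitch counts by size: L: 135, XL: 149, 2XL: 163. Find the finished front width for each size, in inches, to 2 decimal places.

29/4 = 7.25 sts per in.
L: 135 / 7.25 = 18.621 → 18.62 in.
XL: 149 / 7.25 = 20.552 → 20.55 in.
2XL: 163 / 7.25 = 22.483 → 22.48 in.

L 18.62 inches; XL 20.55 inches; 2XL 22.48 inches.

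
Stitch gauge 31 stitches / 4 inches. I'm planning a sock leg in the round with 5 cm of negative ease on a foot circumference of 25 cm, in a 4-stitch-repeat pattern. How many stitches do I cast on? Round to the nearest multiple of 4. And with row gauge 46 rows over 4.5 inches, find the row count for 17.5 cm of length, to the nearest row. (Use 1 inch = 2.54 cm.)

Cast on 60 stitches; work 70 rows.

Finished = 25 − 5 = 20 cm.
20 cm × 1/2.54 = 7.87 inches.
31/4 = 7.75 sts per in; 7.87 × 7.75 = 61.02 sts.
Nearest multiple of 4 → 60.
17.5 cm = 6.89 inches; × 10.222 = 70.43 → 70 rows.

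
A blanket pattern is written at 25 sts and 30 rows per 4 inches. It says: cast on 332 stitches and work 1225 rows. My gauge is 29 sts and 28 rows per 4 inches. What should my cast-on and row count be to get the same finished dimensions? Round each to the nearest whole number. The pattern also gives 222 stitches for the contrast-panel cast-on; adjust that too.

Stitches: 332 × 29/25 = 385.12 → 385.
Rows: 1225 × 28/30 = 1143.33 → 1143.
contrast-panel cast-on: 222 × 29/25 = 257.52 → 258.

Cast on 385 stitches; work 1143 rows; contrast-panel cast-on 258 stitches.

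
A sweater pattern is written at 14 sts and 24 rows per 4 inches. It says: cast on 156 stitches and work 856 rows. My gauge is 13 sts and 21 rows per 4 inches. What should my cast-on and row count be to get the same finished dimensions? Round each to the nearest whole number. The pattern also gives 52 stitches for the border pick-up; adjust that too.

Cast on 145 stitches; work 749 rows; border pick-up 48 stitches.

Stitches: 156 × 13/14 = 144.86 → 145.
Rows: 856 × 21/24 = 749.00 → 749.
border pick-up: 52 × 13/14 = 48.29 → 48.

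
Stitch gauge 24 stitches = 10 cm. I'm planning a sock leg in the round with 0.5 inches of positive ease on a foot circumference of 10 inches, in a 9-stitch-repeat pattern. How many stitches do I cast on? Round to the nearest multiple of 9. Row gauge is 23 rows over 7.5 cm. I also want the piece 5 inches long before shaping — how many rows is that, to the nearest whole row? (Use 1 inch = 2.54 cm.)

Finished = 10 + 0.5 = 10.5 inches.
10.5 inches × 2.54 = 26.67 cm.
24/10 = 2.4 sts per cm; 26.67 × 2.4 = 64.01 sts.
Nearest multiple of 9 → 63.
5 inches = 12.70 cm; × 3.067 = 38.95 → 39 rows.

Cast on 63 stitches; work 39 rows.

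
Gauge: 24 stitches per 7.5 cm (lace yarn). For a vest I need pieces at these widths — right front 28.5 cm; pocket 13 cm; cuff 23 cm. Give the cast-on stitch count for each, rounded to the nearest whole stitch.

Rate = 24/7.5 = 3.2 sts per cm.
right front: 28.5 × 3.2 = 91.20 → 91.
pocket: 13 × 3.2 = 41.60 → 42.
cuff: 23 × 3.2 = 73.60 → 74.

right front 91; pocket 42; cuff 74.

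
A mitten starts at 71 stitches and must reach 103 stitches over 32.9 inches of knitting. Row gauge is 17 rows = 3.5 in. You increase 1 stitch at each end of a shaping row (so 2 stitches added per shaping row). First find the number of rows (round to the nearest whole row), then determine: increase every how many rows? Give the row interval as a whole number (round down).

Increase every 10th row.

Rows = 32.9 × 4.857 = 159.8 → 160 rows.
Stitches to add: 32 → 16 shaping rows (at 2 st each).
160 / 16 = 10.00 → every 10 rows.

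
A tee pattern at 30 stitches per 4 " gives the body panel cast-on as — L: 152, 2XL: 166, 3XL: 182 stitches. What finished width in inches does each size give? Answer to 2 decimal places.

30/4 = 7.5 sts per in.
L: 152 / 7.5 = 20.267 → 20.27 in.
2XL: 166 / 7.5 = 22.133 → 22.13 in.
3XL: 182 / 7.5 = 24.267 → 24.27 in.

L 20.27 inches; 2XL 22.13 inches; 3XL 24.27 inches.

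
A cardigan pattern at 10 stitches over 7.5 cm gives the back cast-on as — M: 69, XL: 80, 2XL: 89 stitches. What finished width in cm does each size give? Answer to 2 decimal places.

10/7.5 = 1.333 sts per cm.
M: 69 / 1.333 = 51.750 → 51.75 cm.
XL: 80 / 1.333 = 60.000 → 60.00 cm.
2XL: 89 / 1.333 = 66.750 → 66.75 cm.

M 51.75 cm; XL 60.00 cm; 2XL 66.75 cm.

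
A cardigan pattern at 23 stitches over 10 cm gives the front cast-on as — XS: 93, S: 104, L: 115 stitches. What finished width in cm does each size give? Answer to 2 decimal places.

23/10 = 2.3 sts per cm.
XS: 93 / 2.3 = 40.435 → 40.43 cm.
S: 104 / 2.3 = 45.217 → 45.22 cm.
L: 115 / 2.3 = 50.000 → 50.00 cm.

XS 40.43 cm; S 45.22 cm; L 50.00 cm.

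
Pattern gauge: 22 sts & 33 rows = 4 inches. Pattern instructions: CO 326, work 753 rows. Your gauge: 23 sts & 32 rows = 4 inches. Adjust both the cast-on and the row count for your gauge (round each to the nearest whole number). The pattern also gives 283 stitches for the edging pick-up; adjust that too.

Stitches: 326 × 23/22 = 340.82 → 341.
Rows: 753 × 32/33 = 730.18 → 730.
edging pick-up: 283 × 23/22 = 295.86 → 296.

Cast on 341 stitches; work 730 rows; edging pick-up 296 stitches.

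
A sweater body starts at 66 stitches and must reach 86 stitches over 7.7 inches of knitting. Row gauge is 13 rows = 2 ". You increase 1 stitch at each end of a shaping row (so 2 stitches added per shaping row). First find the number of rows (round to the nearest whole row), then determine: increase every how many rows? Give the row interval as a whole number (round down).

Rows = 7.7 × 6.5 = 50.1 → 50 rows.
Stitches to add: 20 → 10 shaping rows (at 2 st each).
50 / 10 = 5.00 → every 5 rows.

Increase every 5th row.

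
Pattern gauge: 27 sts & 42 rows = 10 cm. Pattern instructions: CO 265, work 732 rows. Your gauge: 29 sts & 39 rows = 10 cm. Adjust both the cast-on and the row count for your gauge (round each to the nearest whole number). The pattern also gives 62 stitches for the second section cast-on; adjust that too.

Cast on 285 stitches; work 680 rows; second section cast-on 67 stitches.

Stitches: 265 × 29/27 = 284.63 → 285.
Rows: 732 × 39/42 = 679.71 → 680.
second section cast-on: 62 × 29/27 = 66.59 → 67.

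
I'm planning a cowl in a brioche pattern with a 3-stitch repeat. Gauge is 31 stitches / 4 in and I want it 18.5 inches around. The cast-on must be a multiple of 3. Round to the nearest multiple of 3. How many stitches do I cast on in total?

144 stitches.

31 / 4 = 7.75 sts per inch.
18.5 × 7.75 = 143.38 sts.
Nearest multiple of 3: 144.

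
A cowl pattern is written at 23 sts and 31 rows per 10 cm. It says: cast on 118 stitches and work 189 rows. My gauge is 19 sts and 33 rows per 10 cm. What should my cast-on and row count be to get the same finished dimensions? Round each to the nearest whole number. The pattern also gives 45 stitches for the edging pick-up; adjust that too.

Stitches: 118 × 19/23 = 97.48 → 97.
Rows: 189 × 33/31 = 201.19 → 201.
edging pick-up: 45 × 19/23 = 37.17 → 37.

Cast on 97 stitches; work 201 rows; edging pick-up 37 stitches.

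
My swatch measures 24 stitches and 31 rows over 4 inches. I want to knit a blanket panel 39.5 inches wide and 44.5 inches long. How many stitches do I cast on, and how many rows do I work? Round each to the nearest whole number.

Cast on 237 stitches and work 345 rows.

Stitch gauge = 24/4 = 6 sts/in; 39.5 × 6 = 237.00 → 237 sts.
Row gauge = 31/4 = 7.75 rows/in; 44.5 × 7.75 = 344.88 → 345 rows.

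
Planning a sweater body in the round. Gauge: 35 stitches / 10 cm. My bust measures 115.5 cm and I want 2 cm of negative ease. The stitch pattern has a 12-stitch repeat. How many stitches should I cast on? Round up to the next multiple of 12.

CO 408 sts.

Finished = 115.5 − 2 = 113.5 cm.
35 / 10 = 3.5 sts/cm.
113.5 × 3.5 = 397.25 sts.
Next multiple of 12: 408.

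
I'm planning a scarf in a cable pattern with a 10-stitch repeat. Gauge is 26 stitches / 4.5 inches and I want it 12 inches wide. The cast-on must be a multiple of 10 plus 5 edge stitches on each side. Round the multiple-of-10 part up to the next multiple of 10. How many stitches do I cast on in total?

70 stitches.

26 / 4.5 = 5.778 sts per inch.
12 × 5.778 = 69.33 sts.
Less 10 edge sts → 59.33 for the repeat.
Next multiple of 10: 60.
Add back 10 edge sts → 70.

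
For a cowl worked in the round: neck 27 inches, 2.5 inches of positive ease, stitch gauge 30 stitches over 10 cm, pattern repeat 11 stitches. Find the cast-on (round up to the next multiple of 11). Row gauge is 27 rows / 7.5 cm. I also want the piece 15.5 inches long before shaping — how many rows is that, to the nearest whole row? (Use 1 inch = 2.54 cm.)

Cast on 231 stitches; work 142 rows.

Finished = 27 + 2.5 = 29.5 inches.
29.5 inches × 2.54 = 74.93 cm.
30/10 = 3 sts per cm; 74.93 × 3 = 224.79 sts.
Next multiple of 11 → 231.
15.5 inches = 39.37 cm; × 3.6 = 141.73 → 142 rows.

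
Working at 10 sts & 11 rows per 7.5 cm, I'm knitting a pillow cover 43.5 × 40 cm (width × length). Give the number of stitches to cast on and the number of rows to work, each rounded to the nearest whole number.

Cast on 58 stitches and work 59 rows.

Stitch gauge = 10/7.5 = 1.333 sts/cm; 43.5 × 1.333 = 58.00 → 58 sts.
Row gauge = 11/7.5 = 1.467 rows/cm; 40 × 1.467 = 58.67 → 59 rows.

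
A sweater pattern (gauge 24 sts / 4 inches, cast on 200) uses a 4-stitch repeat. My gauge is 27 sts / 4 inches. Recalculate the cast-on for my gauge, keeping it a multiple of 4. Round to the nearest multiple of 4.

Cast on 224 stitches.

200 × 27 / 24 = 225.00.
Nearest multiple of 4: 224.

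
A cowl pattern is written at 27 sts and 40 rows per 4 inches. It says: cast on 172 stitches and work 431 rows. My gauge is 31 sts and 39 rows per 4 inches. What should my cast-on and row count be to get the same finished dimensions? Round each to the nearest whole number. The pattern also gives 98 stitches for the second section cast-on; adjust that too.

Stitches: 172 × 31/27 = 197.48 → 197.
Rows: 431 × 39/40 = 420.23 → 420.
second section cast-on: 98 × 31/27 = 112.52 → 113.

Cast on 197 stitches; work 420 rows; second section cast-on 113 stitches.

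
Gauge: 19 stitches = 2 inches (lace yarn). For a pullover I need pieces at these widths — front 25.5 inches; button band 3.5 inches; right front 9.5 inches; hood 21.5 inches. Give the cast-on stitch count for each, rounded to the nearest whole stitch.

Rate = 19/2 = 9.5 sts per in.
front: 25.5 × 9.5 = 242.25 → 242.
button band: 3.5 × 9.5 = 33.25 → 33.
right front: 9.5 × 9.5 = 90.25 → 90.
hood: 21.5 × 9.5 = 204.25 → 204.

front 242; button band 33; right front 90; hood 204.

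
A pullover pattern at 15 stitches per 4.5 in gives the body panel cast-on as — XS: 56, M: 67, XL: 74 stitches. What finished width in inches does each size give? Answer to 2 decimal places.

15/4.5 = 3.333 sts per in.
XS: 56 / 3.333 = 16.800 → 16.80 in.
M: 67 / 3.333 = 20.100 → 20.10 in.
XL: 74 / 3.333 = 22.200 → 22.20 in.

XS 16.80 inches; M 20.10 inches; XL 22.20 inches.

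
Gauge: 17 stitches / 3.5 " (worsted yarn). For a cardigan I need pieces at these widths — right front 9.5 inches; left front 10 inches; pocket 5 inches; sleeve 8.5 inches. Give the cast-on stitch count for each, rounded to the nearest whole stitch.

Rate = 17/3.5 = 4.857 sts per in.
right front: 9.5 × 4.857 = 46.14 → 46.
left front: 10 × 4.857 = 48.57 → 49.
pocket: 5 × 4.857 = 24.29 → 24.
sleeve: 8.5 × 4.857 = 41.29 → 41.

right front 46; left front 49; pocket 24; sleeve 41.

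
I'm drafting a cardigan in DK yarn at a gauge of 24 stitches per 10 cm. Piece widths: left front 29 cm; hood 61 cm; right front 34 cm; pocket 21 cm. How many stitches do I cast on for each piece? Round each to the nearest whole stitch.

Rate = 24/10 = 2.4 sts per cm.
left front: 29 × 2.4 = 69.60 → 70.
hood: 61 × 2.4 = 146.40 → 146.
right front: 34 × 2.4 = 81.60 → 82.
pocket: 21 × 2.4 = 50.40 → 50.

left front 70; hood 146; right front 82; pocket 50.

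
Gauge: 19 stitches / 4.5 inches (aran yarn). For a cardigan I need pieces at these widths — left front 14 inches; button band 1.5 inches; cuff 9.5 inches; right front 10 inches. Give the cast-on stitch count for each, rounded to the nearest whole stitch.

Rate = 19/4.5 = 4.222 sts per in.
left front: 14 × 4.222 = 59.11 → 59.
button band: 1.5 × 4.222 = 6.33 → 6.
cuff: 9.5 × 4.222 = 40.11 → 40.
right front: 10 × 4.222 = 42.22 → 42.

left front 59; button band 6; cuff 40; right front 42.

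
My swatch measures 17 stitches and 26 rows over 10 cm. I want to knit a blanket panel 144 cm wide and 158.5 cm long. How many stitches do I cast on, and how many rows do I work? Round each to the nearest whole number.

Stitch gauge = 17/10 = 1.7 sts/cm; 144 × 1.7 = 244.80 → 245 sts.
Row gauge = 26/10 = 2.6 rows/cm; 158.5 × 2.6 = 412.10 → 412 rows.

Cast on 245 stitches and work 412 rows.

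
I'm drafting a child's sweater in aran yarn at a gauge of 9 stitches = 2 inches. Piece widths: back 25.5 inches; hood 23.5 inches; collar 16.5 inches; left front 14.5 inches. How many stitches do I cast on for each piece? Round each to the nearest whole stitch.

Rate = 9/2 = 4.5 sts per in.
back: 25.5 × 4.5 = 114.75 → 115.
hood: 23.5 × 4.5 = 105.75 → 106.
collar: 16.5 × 4.5 = 74.25 → 74.
left front: 14.5 × 4.5 = 65.25 → 65.

back 115; hood 106; collar 74; left front 65.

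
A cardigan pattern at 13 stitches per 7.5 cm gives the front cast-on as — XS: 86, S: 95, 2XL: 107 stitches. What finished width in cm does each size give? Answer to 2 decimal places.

XS 49.62 cm; S 54.81 cm; 2XL 61.73 cm.

13/7.5 = 1.733 sts per cm.
XS: 86 / 1.733 = 49.615 → 49.62 cm.
S: 95 / 1.733 = 54.808 → 54.81 cm.
2XL: 107 / 1.733 = 61.731 → 61.73 cm.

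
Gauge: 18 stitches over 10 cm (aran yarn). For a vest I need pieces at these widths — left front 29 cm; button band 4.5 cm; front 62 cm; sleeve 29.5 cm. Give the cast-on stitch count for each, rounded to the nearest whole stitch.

left front 52; button band 8; front 112; sleeve 53.

Rate = 18/10 = 1.8 sts per cm.
left front: 29 × 1.8 = 52.20 → 52.
button band: 4.5 × 1.8 = 8.10 → 8.
front: 62 × 1.8 = 111.60 → 112.
sleeve: 29.5 × 1.8 = 53.10 → 53.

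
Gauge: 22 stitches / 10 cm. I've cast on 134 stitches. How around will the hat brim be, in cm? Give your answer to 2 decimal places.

22 stitches / 10 cm = 2.2 stitches per cm.
134 / 2.2 = 60.909 cm.

60.91 cm.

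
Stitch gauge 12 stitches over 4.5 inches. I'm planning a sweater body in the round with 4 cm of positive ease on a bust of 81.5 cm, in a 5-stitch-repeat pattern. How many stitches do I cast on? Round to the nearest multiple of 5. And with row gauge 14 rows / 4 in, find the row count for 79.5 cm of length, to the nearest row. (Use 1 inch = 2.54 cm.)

Finished = 81.5 + 4 = 85.5 cm.
85.5 cm × 1/2.54 = 33.66 inches.
12/4.5 = 2.667 sts per in; 33.66 × 2.667 = 89.76 sts.
Nearest multiple of 5 → 90.
79.5 cm = 31.30 inches; × 3.5 = 109.55 → 110 rows.

Cast on 90 stitches; work 110 rows.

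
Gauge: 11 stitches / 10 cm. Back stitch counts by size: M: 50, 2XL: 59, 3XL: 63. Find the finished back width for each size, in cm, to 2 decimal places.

M 45.45 cm; 2XL 53.64 cm; 3XL 57.27 cm.

11/10 = 1.1 sts per cm.
M: 50 / 1.1 = 45.455 → 45.45 cm.
2XL: 59 / 1.1 = 53.636 → 53.64 cm.
3XL: 63 / 1.1 = 57.273 → 57.27 cm.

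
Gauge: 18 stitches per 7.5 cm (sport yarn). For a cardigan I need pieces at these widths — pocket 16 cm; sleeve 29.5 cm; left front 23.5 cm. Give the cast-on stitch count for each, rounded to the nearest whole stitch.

Rate = 18/7.5 = 2.4 sts per cm.
pocket: 16 × 2.4 = 38.40 → 38.
sleeve: 29.5 × 2.4 = 70.80 → 71.
left front: 23.5 × 2.4 = 56.40 → 56.

pocket 38; sleeve 71; left front 56.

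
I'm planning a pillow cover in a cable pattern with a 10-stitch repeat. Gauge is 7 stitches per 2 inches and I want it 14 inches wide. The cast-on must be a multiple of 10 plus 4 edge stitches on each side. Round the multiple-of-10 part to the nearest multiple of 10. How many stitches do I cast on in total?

7 / 2 = 3.5 sts per inch.
14 × 3.5 = 49.00 sts.
Less 8 edge sts → 41.00 for the repeat.
Nearest multiple of 10: 40.
Add back 8 edge sts → 48.

Cast on 48 stitches.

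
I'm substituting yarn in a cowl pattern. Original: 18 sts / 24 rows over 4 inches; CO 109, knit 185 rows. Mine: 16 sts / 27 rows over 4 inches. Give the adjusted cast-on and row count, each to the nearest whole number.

Stitches: 109 × 16/18 = 96.89 → 97.
Rows: 185 × 27/24 = 208.12 → 208.

Cast on 97 stitches; work 208 rows.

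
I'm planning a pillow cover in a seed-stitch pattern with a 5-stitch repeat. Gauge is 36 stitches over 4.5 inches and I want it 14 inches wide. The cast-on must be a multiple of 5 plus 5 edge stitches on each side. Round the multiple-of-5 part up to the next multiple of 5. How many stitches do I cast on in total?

CO 115 sts.

36 / 4.5 = 8 sts per inch.
14 × 8 = 112.00 sts.
Less 10 edge sts → 102.00 for the repeat.
Next multiple of 5: 105.
Add back 10 edge sts → 115.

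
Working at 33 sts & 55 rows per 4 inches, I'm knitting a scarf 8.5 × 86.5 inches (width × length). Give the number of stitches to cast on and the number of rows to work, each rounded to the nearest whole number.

Stitch gauge = 33/4 = 8.25 sts/in; 8.5 × 8.25 = 70.12 → 70 sts.
Row gauge = 55/4 = 13.75 rows/in; 86.5 × 13.75 = 1189.38 → 1189 rows.

Cast on 70 stitches and work 1189 rows.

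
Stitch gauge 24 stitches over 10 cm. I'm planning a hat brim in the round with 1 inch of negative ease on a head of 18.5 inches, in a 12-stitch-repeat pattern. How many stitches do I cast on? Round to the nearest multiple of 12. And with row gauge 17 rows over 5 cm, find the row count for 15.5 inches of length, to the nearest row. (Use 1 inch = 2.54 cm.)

Finished = 18.5 − 1 = 17.5 inches.
17.5 inches × 2.54 = 44.45 cm.
24/10 = 2.4 sts per cm; 44.45 × 2.4 = 106.68 sts.
Nearest multiple of 12 → 108.
15.5 inches = 39.37 cm; × 3.4 = 133.86 → 134 rows.

Cast on 108 stitches; work 134 rows.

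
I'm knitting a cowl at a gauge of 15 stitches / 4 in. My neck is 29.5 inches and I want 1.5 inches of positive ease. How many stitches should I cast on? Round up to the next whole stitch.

Cast on 117 stitches.

Finished = 29.5 + 1.5 = 31 in.
15 / 4 = 3.75 sts per inch.
31.00 × 3.75 = 116.25 sts.
→ 117 sts.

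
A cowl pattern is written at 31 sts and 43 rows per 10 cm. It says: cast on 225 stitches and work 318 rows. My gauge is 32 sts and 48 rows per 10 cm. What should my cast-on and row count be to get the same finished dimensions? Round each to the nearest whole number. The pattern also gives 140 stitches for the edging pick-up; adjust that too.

Cast on 232 stitches; work 355 rows; edging pick-up 145 stitches.

Stitches: 225 × 32/31 = 232.26 → 232.
Rows: 318 × 48/43 = 354.98 → 355.
edging pick-up: 140 × 32/31 = 144.52 → 145.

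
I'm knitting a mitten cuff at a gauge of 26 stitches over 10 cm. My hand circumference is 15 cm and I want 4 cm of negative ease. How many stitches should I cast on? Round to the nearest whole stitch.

Finished = 15 − 4 = 11 cm.
26 / 10 = 2.6 sts per cm.
11.00 × 2.6 = 28.60 sts.
→ 29 sts.

Cast on 29 stitches.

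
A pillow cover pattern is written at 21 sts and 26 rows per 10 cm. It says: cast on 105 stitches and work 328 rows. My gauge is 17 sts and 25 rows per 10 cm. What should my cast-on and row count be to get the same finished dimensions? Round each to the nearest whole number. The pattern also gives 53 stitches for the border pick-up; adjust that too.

Cast on 85 stitches; work 315 rows; border pick-up 43 stitches.

Stitches: 105 × 17/21 = 85.00 → 85.
Rows: 328 × 25/26 = 315.38 → 315.
border pick-up: 53 × 17/21 = 42.90 → 43.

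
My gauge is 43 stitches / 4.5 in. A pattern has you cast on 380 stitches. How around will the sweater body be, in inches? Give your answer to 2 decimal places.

43 stitches / 4.5 inch = 9.556 stitches per inch.
380 / 9.556 = 39.767 inches.

39.77 inches.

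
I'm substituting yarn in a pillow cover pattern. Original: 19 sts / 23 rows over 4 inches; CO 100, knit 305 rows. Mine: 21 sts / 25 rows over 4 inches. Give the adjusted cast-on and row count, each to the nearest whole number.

Cast on 111 stitches; work 332 rows.

Stitches: 100 × 21/19 = 110.53 → 111.
Rows: 305 × 25/23 = 331.52 → 332.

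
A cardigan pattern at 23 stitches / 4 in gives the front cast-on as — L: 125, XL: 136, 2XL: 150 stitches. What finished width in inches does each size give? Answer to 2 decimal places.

23/4 = 5.75 sts per in.
L: 125 / 5.75 = 21.739 → 21.74 in.
XL: 136 / 5.75 = 23.652 → 23.65 in.
2XL: 150 / 5.75 = 26.087 → 26.09 in.

L 21.74 inches; XL 23.65 inches; 2XL 26.09 inches.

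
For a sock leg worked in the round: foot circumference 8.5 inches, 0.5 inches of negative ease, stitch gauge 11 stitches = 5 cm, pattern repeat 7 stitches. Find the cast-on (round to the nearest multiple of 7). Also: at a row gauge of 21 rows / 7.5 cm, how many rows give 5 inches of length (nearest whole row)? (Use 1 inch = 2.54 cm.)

Cast on 42 stitches; work 36 rows.

Finished = 8.5 − 0.5 = 8 inches.
8 inches × 2.54 = 20.32 cm.
11/5 = 2.2 sts per cm; 20.32 × 2.2 = 44.70 sts.
Nearest multiple of 7 → 42.
5 inches = 12.70 cm; × 2.8 = 35.56 → 36 rows.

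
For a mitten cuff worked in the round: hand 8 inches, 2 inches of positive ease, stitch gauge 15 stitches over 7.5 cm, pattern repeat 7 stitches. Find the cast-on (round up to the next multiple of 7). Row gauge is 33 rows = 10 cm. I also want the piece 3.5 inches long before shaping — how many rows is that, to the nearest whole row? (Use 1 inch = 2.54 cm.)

Finished = 8 + 2 = 10 inches.
10 inches × 2.54 = 25.40 cm.
15/7.5 = 2 sts per cm; 25.40 × 2 = 50.80 sts.
Next multiple of 7 → 56.
3.5 inches = 8.89 cm; × 3.3 = 29.34 → 29 rows.

Cast on 56 stitches; work 29 rows.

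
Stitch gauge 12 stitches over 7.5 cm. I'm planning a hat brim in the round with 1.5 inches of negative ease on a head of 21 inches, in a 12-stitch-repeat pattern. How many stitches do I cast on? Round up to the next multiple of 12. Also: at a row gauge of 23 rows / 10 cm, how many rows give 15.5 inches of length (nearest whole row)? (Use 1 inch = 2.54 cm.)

Finished = 21 − 1.5 = 19.5 inches.
19.5 inches × 2.54 = 49.53 cm.
12/7.5 = 1.6 sts per cm; 49.53 × 1.6 = 79.25 sts.
Next multiple of 12 → 84.
15.5 inches = 39.37 cm; × 2.3 = 90.55 → 91 rows.

Cast on 84 stitches; work 91 rows.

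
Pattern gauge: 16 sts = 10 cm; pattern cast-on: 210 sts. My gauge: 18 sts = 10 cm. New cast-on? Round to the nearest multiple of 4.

Scale factor = 18 / 16 = 1.125.
210 × 18 / 16 = 236.25 sts.
→ 236 sts.

Cast on 236 stitches.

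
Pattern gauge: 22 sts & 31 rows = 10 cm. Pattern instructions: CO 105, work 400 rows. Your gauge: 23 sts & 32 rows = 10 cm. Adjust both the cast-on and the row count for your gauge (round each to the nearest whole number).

Stitches: 105 × 23/22 = 109.77 → 110.
Rows: 400 × 32/31 = 412.90 → 413.

Cast on 110 stitches; work 413 rows.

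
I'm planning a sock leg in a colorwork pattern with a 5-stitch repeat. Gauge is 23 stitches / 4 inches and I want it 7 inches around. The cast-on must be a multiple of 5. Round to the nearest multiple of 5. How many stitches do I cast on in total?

40 stitches.

23 / 4 = 5.75 sts per inch.
7 × 5.75 = 40.25 sts.
Nearest multiple of 5: 40.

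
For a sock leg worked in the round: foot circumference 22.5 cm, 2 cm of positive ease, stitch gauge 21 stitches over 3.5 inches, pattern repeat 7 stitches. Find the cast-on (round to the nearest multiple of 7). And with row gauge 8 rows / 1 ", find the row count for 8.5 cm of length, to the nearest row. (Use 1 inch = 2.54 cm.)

Cast on 56 stitches; work 27 rows.

Finished = 22.5 + 2 = 24.5 cm.
24.5 cm × 1/2.54 = 9.65 inches.
21/3.5 = 6 sts per in; 9.65 × 6 = 57.87 sts.
Nearest multiple of 7 → 56.
8.5 cm = 3.35 inches; × 8 = 26.77 → 27 rows.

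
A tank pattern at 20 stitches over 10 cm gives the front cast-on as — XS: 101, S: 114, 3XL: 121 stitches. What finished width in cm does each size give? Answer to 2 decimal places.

XS 50.50 cm; S 57.00 cm; 3XL 60.50 cm.

20/10 = 2 sts per cm.
XS: 101 / 2 = 50.500 → 50.50 cm.
S: 114 / 2 = 57.000 → 57.00 cm.
3XL: 121 / 2 = 60.500 → 60.50 cm.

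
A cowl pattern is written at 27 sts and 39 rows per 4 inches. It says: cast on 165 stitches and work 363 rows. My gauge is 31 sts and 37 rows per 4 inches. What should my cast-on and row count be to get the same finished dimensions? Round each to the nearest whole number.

Stitches: 165 × 31/27 = 189.44 → 189.
Rows: 363 × 37/39 = 344.38 → 344.

Cast on 189 stitches; work 344 rows.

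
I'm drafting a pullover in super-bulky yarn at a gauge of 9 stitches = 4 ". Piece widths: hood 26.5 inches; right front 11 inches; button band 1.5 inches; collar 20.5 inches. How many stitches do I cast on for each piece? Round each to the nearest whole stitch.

hood 60; right front 25; button band 3; collar 46.

Rate = 9/4 = 2.25 sts per in.
hood: 26.5 × 2.25 = 59.62 → 60.
right front: 11 × 2.25 = 24.75 → 25.
button band: 1.5 × 2.25 = 3.38 → 3.
collar: 20.5 × 2.25 = 46.12 → 46.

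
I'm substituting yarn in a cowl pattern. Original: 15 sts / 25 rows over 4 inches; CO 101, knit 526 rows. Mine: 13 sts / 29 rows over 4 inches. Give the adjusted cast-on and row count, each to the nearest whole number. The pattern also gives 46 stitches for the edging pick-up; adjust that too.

Stitches: 101 × 13/15 = 87.53 → 88.
Rows: 526 × 29/25 = 610.16 → 610.
edging pick-up: 46 × 13/15 = 39.87 → 40.

Cast on 88 stitches; work 610 rows; edging pick-up 40 stitches.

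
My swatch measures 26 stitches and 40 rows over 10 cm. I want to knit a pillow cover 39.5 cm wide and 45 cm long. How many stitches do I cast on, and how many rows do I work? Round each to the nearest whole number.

Stitch gauge = 26/10 = 2.6 sts/cm; 39.5 × 2.6 = 102.70 → 103 sts.
Row gauge = 40/10 = 4 rows/cm; 45 × 4 = 180.00 → 180 rows.

Cast on 103 stitches and work 180 rows.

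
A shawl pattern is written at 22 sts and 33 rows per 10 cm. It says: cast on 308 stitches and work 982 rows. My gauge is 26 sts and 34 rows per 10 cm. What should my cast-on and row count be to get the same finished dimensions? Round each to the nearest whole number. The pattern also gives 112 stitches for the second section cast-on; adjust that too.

Stitches: 308 × 26/22 = 364.00 → 364.
Rows: 982 × 34/33 = 1011.76 → 1012.
second section cast-on: 112 × 26/22 = 132.36 → 132.

Cast on 364 stitches; work 1012 rows; second section cast-on 132 stitches.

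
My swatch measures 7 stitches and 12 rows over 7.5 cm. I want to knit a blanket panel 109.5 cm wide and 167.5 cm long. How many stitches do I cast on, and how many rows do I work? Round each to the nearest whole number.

Cast on 102 stitches and work 268 rows.

Stitch gauge = 7/7.5 = 0.933 sts/cm; 109.5 × 0.933 = 102.20 → 102 sts.
Row gauge = 12/7.5 = 1.6 rows/cm; 167.5 × 1.6 = 268.00 → 268 rows.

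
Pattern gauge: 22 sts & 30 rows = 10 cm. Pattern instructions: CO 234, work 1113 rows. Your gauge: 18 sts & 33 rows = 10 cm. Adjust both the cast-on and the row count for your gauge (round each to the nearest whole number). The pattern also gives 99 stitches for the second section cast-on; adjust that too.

Cast on 191 stitches; work 1224 rows; second section cast-on 81 stitches.

Stitches: 234 × 18/22 = 191.45 → 191.
Rows: 1113 × 33/30 = 1224.30 → 1224.
second section cast-on: 99 × 18/22 = 81.00 → 81.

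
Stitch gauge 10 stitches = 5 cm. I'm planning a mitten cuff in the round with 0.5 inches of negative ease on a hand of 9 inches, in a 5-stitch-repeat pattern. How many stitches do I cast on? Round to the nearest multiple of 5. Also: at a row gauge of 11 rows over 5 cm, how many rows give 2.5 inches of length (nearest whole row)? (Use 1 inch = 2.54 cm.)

Cast on 45 stitches; work 14 rows.

Finished = 9 − 0.5 = 8.5 inches.
8.5 inches × 2.54 = 21.59 cm.
10/5 = 2 sts per cm; 21.59 × 2 = 43.18 sts.
Nearest multiple of 5 → 45.
2.5 inches = 6.35 cm; × 2.2 = 13.97 → 14 rows.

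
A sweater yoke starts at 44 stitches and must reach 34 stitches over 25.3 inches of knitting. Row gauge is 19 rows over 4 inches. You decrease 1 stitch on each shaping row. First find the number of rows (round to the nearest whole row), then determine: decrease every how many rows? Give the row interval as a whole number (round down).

Decrease every 12th row.

Rows = 25.3 × 4.75 = 120.2 → 120 rows.
Stitches to remove: 10 → 10 shaping rows (at 1 st each).
120 / 10 = 12.00 → every 12 rows.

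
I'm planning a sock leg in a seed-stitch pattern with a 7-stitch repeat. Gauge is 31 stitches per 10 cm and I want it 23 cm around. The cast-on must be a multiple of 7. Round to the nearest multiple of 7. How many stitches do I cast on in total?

70 stitches.

31 / 10 = 3.1 sts per cm.
23 × 3.1 = 71.30 sts.
Nearest multiple of 7: 70.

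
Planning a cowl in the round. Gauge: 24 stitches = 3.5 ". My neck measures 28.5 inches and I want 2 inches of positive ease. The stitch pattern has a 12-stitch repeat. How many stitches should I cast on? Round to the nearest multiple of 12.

Cast on 204 stitches.

Finished = 28.5 + 2 = 30.5 inches.
24 / 3.5 = 6.857 sts/in.
30.5 × 6.857 = 209.14 sts.
Nearest multiple of 12: 204.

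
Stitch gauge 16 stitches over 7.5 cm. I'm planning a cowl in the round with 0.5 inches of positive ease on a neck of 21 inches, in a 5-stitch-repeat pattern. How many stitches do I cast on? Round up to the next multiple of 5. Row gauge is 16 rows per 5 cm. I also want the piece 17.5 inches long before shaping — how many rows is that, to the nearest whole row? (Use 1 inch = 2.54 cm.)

Finished = 21 + 0.5 = 21.5 inches.
21.5 inches × 2.54 = 54.61 cm.
16/7.5 = 2.133 sts per cm; 54.61 × 2.133 = 116.50 sts.
Next multiple of 5 → 120.
17.5 inches = 44.45 cm; × 3.2 = 142.24 → 142 rows.

Cast on 120 stitches; work 142 rows.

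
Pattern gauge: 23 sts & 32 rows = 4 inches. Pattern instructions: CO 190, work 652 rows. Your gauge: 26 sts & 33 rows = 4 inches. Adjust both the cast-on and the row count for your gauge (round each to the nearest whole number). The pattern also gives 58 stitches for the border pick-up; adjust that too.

Stitches: 190 × 26/23 = 214.78 → 215.
Rows: 652 × 33/32 = 672.38 → 672.
border pick-up: 58 × 26/23 = 65.57 → 66.

Cast on 215 stitches; work 672 rows; border pick-up 66 stitches.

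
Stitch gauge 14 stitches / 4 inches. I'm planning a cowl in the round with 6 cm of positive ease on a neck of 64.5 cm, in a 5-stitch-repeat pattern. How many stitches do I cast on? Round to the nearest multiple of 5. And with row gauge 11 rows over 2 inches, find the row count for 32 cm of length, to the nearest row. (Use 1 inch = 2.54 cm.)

Cast on 95 stitches; work 69 rows.

Finished = 64.5 + 6 = 70.5 cm.
70.5 cm × 1/2.54 = 27.76 inches.
14/4 = 3.5 sts per in; 27.76 × 3.5 = 97.15 sts.
Nearest multiple of 5 → 95.
32 cm = 12.60 inches; × 5.5 = 69.29 → 69 rows.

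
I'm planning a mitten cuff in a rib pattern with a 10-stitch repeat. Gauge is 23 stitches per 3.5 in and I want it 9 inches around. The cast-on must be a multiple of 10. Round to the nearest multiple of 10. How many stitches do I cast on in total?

23 / 3.5 = 6.571 sts per inch.
9 × 6.571 = 59.14 sts.
Nearest multiple of 10: 60.

60 stitches.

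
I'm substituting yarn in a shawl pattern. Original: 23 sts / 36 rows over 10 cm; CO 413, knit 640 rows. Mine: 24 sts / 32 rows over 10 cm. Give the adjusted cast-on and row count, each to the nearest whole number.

Stitches: 413 × 24/23 = 430.96 → 431.
Rows: 640 × 32/36 = 568.89 → 569.

Cast on 431 stitches; work 569 rows.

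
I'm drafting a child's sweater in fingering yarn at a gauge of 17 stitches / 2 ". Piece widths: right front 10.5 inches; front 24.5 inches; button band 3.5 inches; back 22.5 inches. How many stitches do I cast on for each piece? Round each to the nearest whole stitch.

right front 89; front 208; button band 30; back 191.

Rate = 17/2 = 8.5 sts per in.
right front: 10.5 × 8.5 = 89.25 → 89.
front: 24.5 × 8.5 = 208.25 → 208.
button band: 3.5 × 8.5 = 29.75 → 30.
back: 22.5 × 8.5 = 191.25 → 191.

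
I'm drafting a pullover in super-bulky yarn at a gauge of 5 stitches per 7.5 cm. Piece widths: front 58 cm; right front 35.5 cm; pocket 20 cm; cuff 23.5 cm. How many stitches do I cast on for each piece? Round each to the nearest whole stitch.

front 39; right front 24; pocket 13; cuff 16.

Rate = 5/7.5 = 0.667 sts per cm.
front: 58 × 0.667 = 38.67 → 39.
right front: 35.5 × 0.667 = 23.67 → 24.
pocket: 20 × 0.667 = 13.33 → 13.
cuff: 23.5 × 0.667 = 15.67 → 16.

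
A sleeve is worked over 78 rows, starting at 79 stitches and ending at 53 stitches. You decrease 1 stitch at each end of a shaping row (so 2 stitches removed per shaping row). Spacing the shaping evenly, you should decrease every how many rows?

Stitches to remove: |53 − 79| = 26.
Shaping rows needed: 26 / 2 = 13.
78 rows / 13 = every 6 rows.

Decrease every 6th row.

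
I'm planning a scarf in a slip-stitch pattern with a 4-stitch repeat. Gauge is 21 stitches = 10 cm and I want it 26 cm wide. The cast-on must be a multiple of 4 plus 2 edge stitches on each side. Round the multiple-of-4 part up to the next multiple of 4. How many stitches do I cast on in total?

21 / 10 = 2.1 sts per cm.
26 × 2.1 = 54.60 sts.
Less 4 edge sts → 50.60 for the repeat.
Next multiple of 4: 52.
Add back 4 edge sts → 56.

56 stitches.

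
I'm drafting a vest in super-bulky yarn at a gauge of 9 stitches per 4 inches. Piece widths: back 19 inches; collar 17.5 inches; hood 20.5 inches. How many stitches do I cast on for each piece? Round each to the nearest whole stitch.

Rate = 9/4 = 2.25 sts per in.
back: 19 × 2.25 = 42.75 → 43.
collar: 17.5 × 2.25 = 39.38 → 39.
hood: 20.5 × 2.25 = 46.12 → 46.

back 43; collar 39; hood 46.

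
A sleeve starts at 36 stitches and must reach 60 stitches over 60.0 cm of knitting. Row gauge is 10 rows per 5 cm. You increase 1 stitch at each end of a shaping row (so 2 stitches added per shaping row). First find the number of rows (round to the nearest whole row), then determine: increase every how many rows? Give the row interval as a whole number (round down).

Increase every 10th row.

Rows = 60.0 × 2 = 120.0 → 120 rows.
Stitches to add: 24 → 12 shaping rows (at 2 st each).
120 / 12 = 10.00 → every 10 rows.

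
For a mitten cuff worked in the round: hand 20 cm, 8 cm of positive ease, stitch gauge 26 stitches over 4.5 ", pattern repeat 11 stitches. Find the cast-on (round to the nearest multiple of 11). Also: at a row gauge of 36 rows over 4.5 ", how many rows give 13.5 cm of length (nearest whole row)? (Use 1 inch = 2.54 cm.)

Cast on 66 stitches; work 43 rows.

Finished = 20 + 8 = 28 cm.
28 cm × 1/2.54 = 11.02 inches.
26/4.5 = 5.778 sts per in; 11.02 × 5.778 = 63.69 sts.
Nearest multiple of 11 → 66.
13.5 cm = 5.31 inches; × 8 = 42.52 → 43 rows.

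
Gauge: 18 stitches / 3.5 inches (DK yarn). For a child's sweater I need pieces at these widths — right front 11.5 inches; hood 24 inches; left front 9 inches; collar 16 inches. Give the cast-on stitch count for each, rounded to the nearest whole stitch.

right front 59; hood 123; left front 46; collar 82.

Rate = 18/3.5 = 5.143 sts per in.
right front: 11.5 × 5.143 = 59.14 → 59.
hood: 24 × 5.143 = 123.43 → 123.
left front: 9 × 5.143 = 46.29 → 46.
collar: 16 × 5.143 = 82.29 → 82.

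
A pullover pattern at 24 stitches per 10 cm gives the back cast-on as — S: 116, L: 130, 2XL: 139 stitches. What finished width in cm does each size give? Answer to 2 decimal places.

24/10 = 2.4 sts per cm.
S: 116 / 2.4 = 48.333 → 48.33 cm.
L: 130 / 2.4 = 54.167 → 54.17 cm.
2XL: 139 / 2.4 = 57.917 → 57.92 cm.

S 48.33 cm; L 54.17 cm; 2XL 57.92 cm.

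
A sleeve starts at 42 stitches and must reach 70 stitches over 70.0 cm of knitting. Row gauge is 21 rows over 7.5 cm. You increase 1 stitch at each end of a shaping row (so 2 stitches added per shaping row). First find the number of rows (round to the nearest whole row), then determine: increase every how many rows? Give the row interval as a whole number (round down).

Rows = 70.0 × 2.8 = 196.0 → 196 rows.
Stitches to add: 28 → 14 shaping rows (at 2 st each).
196 / 14 = 14.00 → every 14 rows.

Increase every 14th row.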